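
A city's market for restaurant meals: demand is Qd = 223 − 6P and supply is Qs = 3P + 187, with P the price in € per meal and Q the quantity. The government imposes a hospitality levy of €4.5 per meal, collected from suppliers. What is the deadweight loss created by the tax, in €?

Without the tax, 223 − 6P = 3P + 187 gives 9P = 36, so P* = €4 and Q* = 199.
With the tax collected from suppliers, supply shifts: Qs = 3(P − 4.5) + 187.
Solving gives Q = 190 with consumers paying €5.5 and suppliers receiving €1 (the €4.5 wedge).
Quantity falls by |ΔQ| = |199 − 190| = 9.
DWL = ½ · t · |ΔQ| = ½ · 4.5 · 9 = €20.25.

Deadweight loss = €20.25.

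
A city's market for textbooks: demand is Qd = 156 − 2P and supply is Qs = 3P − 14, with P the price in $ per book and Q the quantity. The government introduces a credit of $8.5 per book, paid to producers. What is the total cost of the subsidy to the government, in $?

Without the subsidy, 156 − 2P = 3P − 14 gives 5P = 170, so P* = $34 and Q* = 88.
With a per-unit subsidy paid to producers, each receives P + 8.5 per unit sold, so supply becomes Qs = 3(P + 8.5) − 14.
New equilibrium: buyers pay $28.9, producers receive $37.4, Q = 98.2. (Wedge: Pb − Ps = −8.5.)
Outlay = t · Q = 8.5 · 98.2 = $834.7.

Government outlay = $834.7.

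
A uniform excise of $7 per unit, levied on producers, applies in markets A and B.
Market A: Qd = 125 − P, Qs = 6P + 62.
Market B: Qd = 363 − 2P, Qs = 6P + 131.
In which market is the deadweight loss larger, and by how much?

Market A: pre-tax P* = $9, Q* = 116; post-tax Q = 110; deadweight loss = $21.
Market B: pre-tax P* = $29, Q* = 305; post-tax Q = 294.5; deadweight loss = $36.75.
Difference: $21 vs $36.75 → market B is larger by $15.75.

Market B, by $15.75.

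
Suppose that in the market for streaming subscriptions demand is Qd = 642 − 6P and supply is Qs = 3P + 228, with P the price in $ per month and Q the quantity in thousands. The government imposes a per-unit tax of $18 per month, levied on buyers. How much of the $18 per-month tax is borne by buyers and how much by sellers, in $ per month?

Before the tax: set 642 − 6P = 3P + 228 → P* = $46, Q* = 366.
With the tax collected from buyers, demand (in seller-price terms) shifts: Qd = 642 − 6(P + 18).
New equilibrium: buyers pay $52, sellers receive $34, Q = 330. (Wedge: Pb − Ps = 18.)
Burden on buyers: $6; on sellers: $12. (They sum to $18.)
The less price-elastic side of the market bears the larger share of a per-unit tax.

Buyers bear $6 per month; sellers bear $12 per month.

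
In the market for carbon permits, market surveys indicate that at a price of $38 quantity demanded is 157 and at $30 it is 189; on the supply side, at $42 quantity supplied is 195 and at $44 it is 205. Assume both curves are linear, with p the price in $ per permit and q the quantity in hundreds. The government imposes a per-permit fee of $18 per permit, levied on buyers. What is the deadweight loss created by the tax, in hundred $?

Deadweight loss = $360 hundred.

Demand slope: (189 − 157)/(30 − 38) = -4, so qd = 309 − 4p.
Supply slope: (205 − 195)/(44 − 42) = 5, so qs = 5p − 15.
Without the tax, 309 − 4p = 5p − 15 gives 9p = 324, so p* = $36 and q* = 165.
With the tax collected from buyers, demand (in seller-price terms) shifts: qd = 309 − 4(p + 18).
Solving gives q = 125 with buyers paying $46 and producers receiving $28 (the $18 wedge).
Quantity falls by |ΔQ| = |165 − 125| = 40.
DWL = ½ · t · |ΔQ| = ½ · 18 · 40 = $360.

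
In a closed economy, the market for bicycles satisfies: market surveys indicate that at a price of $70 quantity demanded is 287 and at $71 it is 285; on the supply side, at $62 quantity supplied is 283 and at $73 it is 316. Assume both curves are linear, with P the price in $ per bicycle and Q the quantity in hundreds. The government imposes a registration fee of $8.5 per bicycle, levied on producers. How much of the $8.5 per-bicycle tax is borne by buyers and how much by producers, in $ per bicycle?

Demand slope: (285 − 287)/(71 − 70) = -2, so Qd = 427 − 2P.
Supply slope: (316 − 283)/(73 − 62) = 3, so Qs = 3P + 97.
Without the tax, 427 − 2P = 3P + 97 gives 5P = 330, so P* = $66 and Q* = 295.
With the tax collected from producers, supply shifts: Qs = 3(P − 8.5) + 97.
New equilibrium: buyers pay $71.1, producers receive $62.6, Q = 284.8. (Wedge: Pb − Ps = 8.5.)
Burden on buyers: $5.1; on producers: $3.4. (They sum to $8.5.)

Buyers bear $5.1 per bicycle; producers bear $3.4 per bicycle.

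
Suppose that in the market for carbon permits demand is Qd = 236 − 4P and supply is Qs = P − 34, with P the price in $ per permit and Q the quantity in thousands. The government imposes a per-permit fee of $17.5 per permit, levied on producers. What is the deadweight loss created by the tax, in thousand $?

Without the tax, 236 − 4P = P − 34 gives 5P = 270, so P* = $54 and Q* = 20.
With the tax collected from producers, supply shifts: Qs = (P − 17.5) − 34.
New equilibrium: buyers pay $57.5, producers receive $40, Q = 6. (Wedge: Pb − Ps = 17.5.)
Quantity falls by |ΔQ| = |20 − 6| = 14.
DWL = ½ · t · |ΔQ| = ½ · 17.5 · 14 = $122.5.

Deadweight loss = $122.5 thousand.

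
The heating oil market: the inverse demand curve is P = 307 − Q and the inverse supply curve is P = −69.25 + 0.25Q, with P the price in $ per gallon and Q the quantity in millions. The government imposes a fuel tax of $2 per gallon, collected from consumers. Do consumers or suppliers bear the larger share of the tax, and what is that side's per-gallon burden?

Consumers bear the larger share: $1.6 per gallon.

Inverting to Q(P) form: Qd = 307 − P; Qs = 4P + 277.
Without the tax, 307 − P = 4P + 277 gives 5P = 30, so P* = $6 and Q* = 301.
With the tax collected from consumers, demand (in seller-price terms) shifts: Qd = 307 − (P + 2).
Solving gives Q = 299.4 with consumers paying $7.6 and suppliers receiving $5.6 (the $2 wedge).
Per-gallon burden: consumers $1.6, suppliers $0.4.
Consumers take the larger share because demand is less price-elastic here (demand slope 1 vs supply slope 4).
The less price-elastic side of the market bears the larger share of a per-unit tax.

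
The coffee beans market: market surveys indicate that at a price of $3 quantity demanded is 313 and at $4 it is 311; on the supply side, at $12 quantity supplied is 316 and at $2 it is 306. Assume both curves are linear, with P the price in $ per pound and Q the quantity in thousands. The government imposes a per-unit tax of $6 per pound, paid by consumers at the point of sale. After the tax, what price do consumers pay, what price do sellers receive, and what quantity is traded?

Consumers pay $7; sellers receive $1; quantity = 305.

Demand slope: (311 − 313)/(4 − 3) = -2, so Qd = 319 − 2P.
Supply slope: (306 − 316)/(2 − 12) = 1, so Qs = P + 304.
Without the tax, 319 − 2P = P + 304 gives 3P = 15, so P* = $5 and Q* = 309.
With the tax collected from consumers, demand (in seller-price terms) shifts: Qd = 319 − 2(P + 6).
New equilibrium: consumers pay $7, sellers receive $1, Q = 305. (Wedge: Pb − Ps = 6.)
The less price-elastic side of the market bears the larger share of a per-unit tax.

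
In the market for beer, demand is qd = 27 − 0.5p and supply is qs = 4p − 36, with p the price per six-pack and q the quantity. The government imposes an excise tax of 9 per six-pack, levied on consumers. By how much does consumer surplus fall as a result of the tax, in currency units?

Without the tax, 27 − 0.5p = 4p − 36 gives 4.5p = 63, so p* = 14 and q* = 20.
With the tax collected from consumers, demand (in seller-price terms) shifts: qd = 27 − 0.5(p + 9).
Solving gives q = 16 with consumers paying 22 and producers receiving 13 (the 9 wedge).
ΔCS is the trapezoid between Q = 16 and Q = 20 of height 8: ½ · (20 + 16) · 8 = 144.

Consumer surplus falls by 144.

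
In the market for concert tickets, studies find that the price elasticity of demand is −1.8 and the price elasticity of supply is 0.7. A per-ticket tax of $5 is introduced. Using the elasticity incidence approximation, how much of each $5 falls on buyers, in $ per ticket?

Incidence ratio: buyers' share ≈ εs / (εs + |εd|) = 0.7 / (0.7 + 1.8) = 0.28.
So buyers bear ≈ 0.28 × $5 = $1.4; sellers bear $3.6.

Buyers bear ≈ $1.4 per ticket.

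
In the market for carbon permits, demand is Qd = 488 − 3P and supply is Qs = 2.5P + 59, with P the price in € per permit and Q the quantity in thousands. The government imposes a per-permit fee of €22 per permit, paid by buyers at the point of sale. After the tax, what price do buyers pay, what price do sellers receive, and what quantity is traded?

Buyers pay €88; sellers receive €66; quantity = 224.

Without the tax, 488 − 3P = 2.5P + 59 gives 5.5P = 429, so P* = €78 and Q* = 254.
With the tax collected from buyers, demand (in seller-price terms) shifts: Qd = 488 − 3(P + 22).
Solving gives Q = 224 with buyers paying €88 and sellers receiving €66 (the €22 wedge).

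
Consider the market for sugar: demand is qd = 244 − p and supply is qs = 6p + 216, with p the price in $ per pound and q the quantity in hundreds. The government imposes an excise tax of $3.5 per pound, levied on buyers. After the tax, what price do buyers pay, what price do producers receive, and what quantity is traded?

Without the tax, 244 − p = 6p + 216 gives 7p = 28, so p* = $4 and q* = 240.
With the tax collected from buyers, demand (in seller-price terms) shifts: qd = 244 − (p + 3.5).
Solving gives q = 237 with buyers paying $7 and producers receiving $3.5 (the $3.5 wedge).

Buyers pay $7; producers receive $3.5; quantity = 237.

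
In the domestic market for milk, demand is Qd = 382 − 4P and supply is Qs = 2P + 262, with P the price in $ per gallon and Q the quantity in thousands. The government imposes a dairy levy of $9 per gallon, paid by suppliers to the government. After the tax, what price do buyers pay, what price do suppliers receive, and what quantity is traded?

Without the tax, 382 − 4P = 2P + 262 gives 6P = 120, so P* = $20 and Q* = 302.
With the tax collected from suppliers, supply shifts: Qs = 2(P − 9) + 262.
Solving gives Q = 290 with buyers paying $23 and suppliers receiving $14 (the $9 wedge).
The less price-elastic side of the market bears the larger share of a per-unit tax.

Buyers pay $23; suppliers receive $14; quantity = 290.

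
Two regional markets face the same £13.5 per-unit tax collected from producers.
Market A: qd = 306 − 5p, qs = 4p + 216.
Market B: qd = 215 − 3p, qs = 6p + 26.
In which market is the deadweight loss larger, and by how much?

Market A, by £20.25.

Market A: pre-tax p* = £10, q* = 256; post-tax q = 226; deadweight loss = £202.5.
Market B: pre-tax p* = £21, q* = 152; post-tax q = 125; deadweight loss = £182.25.
Difference: £202.5 vs £182.25 → market A is larger by £20.25.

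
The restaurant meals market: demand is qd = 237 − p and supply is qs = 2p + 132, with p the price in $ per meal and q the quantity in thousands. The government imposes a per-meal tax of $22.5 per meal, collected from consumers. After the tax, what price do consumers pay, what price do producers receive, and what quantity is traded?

Before the tax: set 237 − p = 2p + 132 → p* = $35, q* = 202.
With the tax collected from consumers, demand (in seller-price terms) shifts: qd = 237 − (p + 22.5).
Solving gives q = 187 with consumers paying $50 and producers receiving $27.5 (the $22.5 wedge).
The less price-elastic side of the market bears the larger share of a per-unit tax.

Consumers pay $50; producers receive $27.5; quantity = 187.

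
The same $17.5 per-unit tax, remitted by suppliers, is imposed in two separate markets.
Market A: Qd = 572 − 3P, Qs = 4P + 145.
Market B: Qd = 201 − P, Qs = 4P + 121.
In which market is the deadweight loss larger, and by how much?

Market A, by $140.

Market A: pre-tax P* = $61, Q* = 389; post-tax Q = 359; deadweight loss = $262.5.
Market B: pre-tax P* = $16, Q* = 185; post-tax Q = 171; deadweight loss = $122.5.
Difference: $262.5 vs $122.5 → market A is larger by $140.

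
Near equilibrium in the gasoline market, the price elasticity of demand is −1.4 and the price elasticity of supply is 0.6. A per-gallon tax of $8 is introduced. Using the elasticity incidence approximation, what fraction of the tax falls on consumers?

Consumers' share ≈ 0.3.

Incidence ratio: consumers' share ≈ εs / (εs + |εd|) = 0.6 / (0.6 + 1.4) = 0.3.
Supply is the less elastic side, so consumers bear the smaller share.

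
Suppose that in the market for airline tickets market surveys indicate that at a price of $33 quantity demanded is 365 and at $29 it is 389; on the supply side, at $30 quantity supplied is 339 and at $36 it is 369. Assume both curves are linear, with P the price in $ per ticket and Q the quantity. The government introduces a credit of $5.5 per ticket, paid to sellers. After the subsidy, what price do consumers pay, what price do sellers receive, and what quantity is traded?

Consumers pay $31.5; sellers receive $37; quantity = 374.

Demand slope: (389 − 365)/(29 − 33) = -6, so Qd = 563 − 6P.
Supply slope: (369 − 339)/(36 − 30) = 5, so Qs = 5P + 189.
Without the subsidy, 563 − 6P = 5P + 189 gives 11P = 374, so P* = $34 and Q* = 359.
With a per-unit subsidy paid to sellers, each receives P + 5.5 per unit sold, so supply becomes Qs = 5(P + 5.5) + 189.
New equilibrium: consumers pay $31.5, sellers receive $37, Q = 374. (Wedge: Pb − Ps = −5.5.)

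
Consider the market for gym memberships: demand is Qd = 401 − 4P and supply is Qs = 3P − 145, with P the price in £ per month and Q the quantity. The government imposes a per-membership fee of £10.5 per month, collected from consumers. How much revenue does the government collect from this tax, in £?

Tax revenue = £745.5.

Without the tax, 401 − 4P = 3P − 145 gives 7P = 546, so P* = £78 and Q* = 89.
With the tax collected from consumers, demand (in seller-price terms) shifts: Qd = 401 − 4(P + 10.5).
New equilibrium: consumers pay £82.5, sellers receive £72, Q = 71. (Wedge: Pb − Ps = 10.5.)
Revenue = t · Q = 10.5 · 71 = £745.5.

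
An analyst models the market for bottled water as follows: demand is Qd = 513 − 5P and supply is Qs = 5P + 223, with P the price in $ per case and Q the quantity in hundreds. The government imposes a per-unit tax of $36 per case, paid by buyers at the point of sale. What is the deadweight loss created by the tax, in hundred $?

Before the tax: set 513 − 5P = 5P + 223 → P* = $29, Q* = 368.
With the tax collected from buyers, demand (in seller-price terms) shifts: Qd = 513 − 5(P + 36).
New equilibrium: buyers pay $47, producers receive $11, Q = 278. (Wedge: Pb − Ps = 36.)
Quantity falls by |ΔQ| = |368 − 278| = 90.
DWL = ½ · t · |ΔQ| = ½ · 36 · 90 = $1620.

Deadweight loss = $1620 hundred.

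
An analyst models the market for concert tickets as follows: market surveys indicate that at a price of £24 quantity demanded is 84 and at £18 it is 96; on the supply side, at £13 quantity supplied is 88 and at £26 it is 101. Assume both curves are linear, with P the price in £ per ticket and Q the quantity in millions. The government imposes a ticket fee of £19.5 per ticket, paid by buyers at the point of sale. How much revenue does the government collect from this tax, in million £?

Demand slope: (96 − 84)/(18 − 24) = -2, so Qd = 132 − 2P.
Supply slope: (101 − 88)/(26 − 13) = 1, so Qs = P + 75.
Without the tax, 132 − 2P = P + 75 gives 3P = 57, so P* = £19 and Q* = 94.
With the tax collected from buyers, demand (in seller-price terms) shifts: Qd = 132 − 2(P + 19.5).
New equilibrium: buyers pay £25.5, producers receive £6, Q = 81. (Wedge: Pb − Ps = 19.5.)
Revenue = t · Q = 19.5 · 81 = £1579.5.

Tax revenue = £1579.5 million.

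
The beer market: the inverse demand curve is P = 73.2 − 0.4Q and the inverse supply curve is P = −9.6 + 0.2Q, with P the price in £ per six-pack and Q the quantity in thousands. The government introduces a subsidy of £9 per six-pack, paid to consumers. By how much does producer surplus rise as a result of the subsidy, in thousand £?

Producer surplus rises by £436.5 thousand.

Rewrite in direct form: Qd = 183 − 2.5P and Qs = 5P + 48.
Without the subsidy, 183 − 2.5P = 5P + 48 gives 7.5P = 135, so P* = £18 and Q* = 138.
With a per-unit subsidy paid to consumers, each effectively pays P − 9, so demand becomes Qd = 183 − 2.5(P − 9).
New equilibrium: consumers pay £12, producers receive £21, Q = 153. (Wedge: Pb − Ps = −9.)
ΔPS is the trapezoid between Q = 153 and Q = 138 of height £3: ½ · (138 + 153) · 3 = £436.5.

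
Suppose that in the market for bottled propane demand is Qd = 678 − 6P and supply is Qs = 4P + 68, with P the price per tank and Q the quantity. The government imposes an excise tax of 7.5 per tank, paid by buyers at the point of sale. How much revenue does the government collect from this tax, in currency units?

Tax revenue = 2205.

Without the tax, 678 − 6P = 4P + 68 gives 10P = 610, so P* = 61 and Q* = 312.
With the tax collected from buyers, demand (in seller-price terms) shifts: Qd = 678 − 6(P + 7.5).
Solving gives Q = 294 with buyers paying 64 and sellers receiving 56.5 (the 7.5 wedge).
Revenue = t · Q = 7.5 · 294 = 2205.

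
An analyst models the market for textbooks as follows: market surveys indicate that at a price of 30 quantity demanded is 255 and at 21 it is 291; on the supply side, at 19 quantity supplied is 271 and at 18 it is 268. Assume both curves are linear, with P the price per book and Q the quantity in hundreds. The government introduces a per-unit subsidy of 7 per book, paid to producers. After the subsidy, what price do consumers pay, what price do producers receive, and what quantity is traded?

Demand slope: (291 − 255)/(21 − 30) = -4, so Qd = 375 − 4P.
Supply slope: (268 − 271)/(18 − 19) = 3, so Qs = 3P + 214.
Without the subsidy, 375 − 4P = 3P + 214 gives 7P = 161, so P* = 23 and Q* = 283.
With a per-unit subsidy paid to producers, each receives P + 7 per unit sold, so supply becomes Qs = 3(P + 7) + 214.
Solving gives Q = 295 with consumers paying 20 and producers receiving 27 (the 7 wedge).

Consumers pay 20; producers receive 27; quantity = 295.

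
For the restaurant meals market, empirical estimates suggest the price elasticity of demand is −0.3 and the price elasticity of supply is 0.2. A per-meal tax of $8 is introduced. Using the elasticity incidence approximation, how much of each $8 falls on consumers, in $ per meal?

Consumers bear ≈ $3.2 per meal.

Incidence ratio: consumers' share ≈ εs / (εs + |εd|) = 0.2 / (0.2 + 0.3) = 0.4.
So consumers bear ≈ 0.4 × $8 = $3.2; sellers bear $4.8.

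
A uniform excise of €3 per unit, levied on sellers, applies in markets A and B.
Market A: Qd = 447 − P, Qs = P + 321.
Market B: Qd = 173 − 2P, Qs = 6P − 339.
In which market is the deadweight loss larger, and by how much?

Market A: pre-tax P* = €63, Q* = 384; post-tax Q = 382.5; deadweight loss = €2.25.
Market B: pre-tax P* = €64, Q* = 45; post-tax Q = 40.5; deadweight loss = €6.75.
Difference: €2.25 vs €6.75 → market B is larger by €4.5.

Market B, by €4.5.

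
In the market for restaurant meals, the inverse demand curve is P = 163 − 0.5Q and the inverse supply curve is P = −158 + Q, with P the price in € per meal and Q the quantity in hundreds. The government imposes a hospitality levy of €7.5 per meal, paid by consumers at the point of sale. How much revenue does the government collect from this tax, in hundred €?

Tax revenue = €1567.5 hundred.

Rewrite in direct form: Qd = 326 − 2P and Qs = P + 158.
Without the tax, 326 − 2P = P + 158 gives 3P = 168, so P* = €56 and Q* = 214.
With the tax collected from consumers, demand (in seller-price terms) shifts: Qd = 326 − 2(P + 7.5).
New equilibrium: consumers pay €58.5, suppliers receive €51, Q = 209. (Wedge: Pb − Ps = 7.5.)
Revenue = t · Q = 7.5 · 209 = €1567.5.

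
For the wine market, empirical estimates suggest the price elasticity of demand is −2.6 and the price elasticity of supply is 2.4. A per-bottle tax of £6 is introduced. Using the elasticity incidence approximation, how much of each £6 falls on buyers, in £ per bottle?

Buyers bear ≈ £2.88 per bottle.

Incidence ratio: buyers' share ≈ εs / (εs + |εd|) = 2.4 / (2.4 + 2.6) = 0.48.
So buyers bear ≈ 0.48 × £6 = £2.88; suppliers bear £3.12.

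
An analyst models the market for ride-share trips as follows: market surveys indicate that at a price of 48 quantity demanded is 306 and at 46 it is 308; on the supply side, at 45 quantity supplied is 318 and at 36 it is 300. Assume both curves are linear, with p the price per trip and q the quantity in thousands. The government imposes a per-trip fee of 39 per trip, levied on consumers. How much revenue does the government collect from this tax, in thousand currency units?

Demand slope: (308 − 306)/(46 − 48) = -1, so qd = 354 − p.
Supply slope: (300 − 318)/(36 − 45) = 2, so qs = 2p + 228.
Before the tax: set 354 − p = 2p + 228 → p* = 42, q* = 312.
With the tax collected from consumers, demand (in seller-price terms) shifts: qd = 354 − (p + 39).
New equilibrium: consumers pay 68, producers receive 29, q = 286. (Wedge: pb − ps = 39.)
Revenue = t · Q = 39 · 286 = 11154.

Tax revenue = 11154 thousand.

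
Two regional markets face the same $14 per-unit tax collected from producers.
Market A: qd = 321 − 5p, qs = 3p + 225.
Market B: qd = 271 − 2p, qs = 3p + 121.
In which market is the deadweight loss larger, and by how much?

Market A: pre-tax p* = $12, q* = 261; post-tax q = 234.75; deadweight loss = $183.75.
Market B: pre-tax p* = $30, q* = 211; post-tax q = 194.2; deadweight loss = $117.6.
Difference: $183.75 vs $117.6 → market A is larger by $66.15.

Market A, by $66.15.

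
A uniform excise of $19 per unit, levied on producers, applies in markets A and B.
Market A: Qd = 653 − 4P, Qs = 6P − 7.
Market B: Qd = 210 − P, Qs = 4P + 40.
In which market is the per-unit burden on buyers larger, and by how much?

Market B, by $3.8.

Market A: pre-tax P* = $66, Q* = 389; post-tax Q = 343.4; per-unit burden on buyers = $11.4.
Market B: pre-tax P* = $34, Q* = 176; post-tax Q = 160.8; per-unit burden on buyers = $15.2.
Difference: $11.4 vs $15.2 → market B is larger by $3.8.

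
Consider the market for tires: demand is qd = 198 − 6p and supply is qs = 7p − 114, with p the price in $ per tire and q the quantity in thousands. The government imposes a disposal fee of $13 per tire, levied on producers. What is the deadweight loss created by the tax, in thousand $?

Deadweight loss = $273 thousand.

Without the tax, 198 − 6p = 7p − 114 gives 13p = 312, so p* = $24 and q* = 54.
With the tax collected from producers, supply shifts: qs = 7(p − 13) − 114.
New equilibrium: consumers pay $31, producers receive $18, q = 12. (Wedge: pb − ps = 13.)
Quantity falls by |ΔQ| = |54 − 12| = 42.
DWL = ½ · t · |ΔQ| = ½ · 13 · 42 = $273.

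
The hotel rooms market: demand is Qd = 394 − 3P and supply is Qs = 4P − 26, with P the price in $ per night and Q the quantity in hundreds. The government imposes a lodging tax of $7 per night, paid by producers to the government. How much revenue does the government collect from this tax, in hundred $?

Without the tax, 394 − 3P = 4P − 26 gives 7P = 420, so P* = $60 and Q* = 214.
With the tax collected from producers, supply shifts: Qs = 4(P − 7) − 26.
New equilibrium: buyers pay $64, producers receive $57, Q = 202. (Wedge: Pb − Ps = 7.)
Revenue = t · Q = 7 · 202 = $1414.

Tax revenue = $1414 hundred.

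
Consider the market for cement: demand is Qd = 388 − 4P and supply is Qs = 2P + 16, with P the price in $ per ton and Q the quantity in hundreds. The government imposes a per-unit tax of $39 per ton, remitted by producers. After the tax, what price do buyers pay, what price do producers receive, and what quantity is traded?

Before the tax: set 388 − 4P = 2P + 16 → P* = $62, Q* = 140.
With the tax collected from producers, supply shifts: Qs = 2(P − 39) + 16.
Solving gives Q = 88 with buyers paying $75 and producers receiving $36 (the $39 wedge).
The less price-elastic side of the market bears the larger share of a per-unit tax.

Buyers pay $75; producers receive $36; quantity = 88.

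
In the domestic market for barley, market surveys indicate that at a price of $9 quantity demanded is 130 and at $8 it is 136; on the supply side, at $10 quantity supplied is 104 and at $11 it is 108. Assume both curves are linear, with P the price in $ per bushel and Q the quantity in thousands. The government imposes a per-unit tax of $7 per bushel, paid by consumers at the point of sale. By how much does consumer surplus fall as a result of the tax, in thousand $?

Demand slope: (136 − 130)/(8 − 9) = -6, so Qd = 184 − 6P.
Supply slope: (108 − 104)/(11 − 10) = 4, so Qs = 4P + 64.
Before the tax: set 184 − 6P = 4P + 64 → P* = $12, Q* = 112.
With the tax collected from consumers, demand (in seller-price terms) shifts: Qd = 184 − 6(P + 7).
Solving gives Q = 95.2 with consumers paying $14.8 and suppliers receiving $7.8 (the $7 wedge).
ΔCS is the trapezoid between Q = 95.2 and Q = 112 of height $2.8: ½ · (112 + 95.2) · 2.8 = $290.08.

Consumer surplus falls by $290.08 thousand.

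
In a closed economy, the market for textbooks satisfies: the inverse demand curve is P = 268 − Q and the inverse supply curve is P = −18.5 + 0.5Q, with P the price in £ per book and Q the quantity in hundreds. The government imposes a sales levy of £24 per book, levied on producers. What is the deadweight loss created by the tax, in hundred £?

Deadweight loss = £192 hundred.

Rewrite in direct form: Qd = 268 − P and Qs = 2P + 37.
Before the tax: set 268 − P = 2P + 37 → P* = £77, Q* = 191.
With the tax collected from producers, supply shifts: Qs = 2(P − 24) + 37.
New equilibrium: consumers pay £93, producers receive £69, Q = 175. (Wedge: Pb − Ps = 24.)
Quantity falls by |ΔQ| = |191 − 175| = 16.
DWL = ½ · t · |ΔQ| = ½ · 24 · 16 = £192.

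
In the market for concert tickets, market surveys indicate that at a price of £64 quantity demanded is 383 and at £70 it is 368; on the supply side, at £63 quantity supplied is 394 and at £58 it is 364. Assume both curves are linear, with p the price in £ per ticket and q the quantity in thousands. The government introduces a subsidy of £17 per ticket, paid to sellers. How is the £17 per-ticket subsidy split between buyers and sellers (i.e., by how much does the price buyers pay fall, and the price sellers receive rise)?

Demand slope: (368 − 383)/(70 − 64) = -2.5, so qd = 543 − 2.5p.
Supply slope: (364 − 394)/(58 − 63) = 6, so qs = 6p + 16.
Before the subsidy: set 543 − 2.5p = 6p + 16 → p* = £62, q* = 388.
With a per-unit subsidy paid to sellers, each receives p + 17 per unit sold, so supply becomes qs = 6(p + 17) + 16.
New equilibrium: buyers pay £50, sellers receive £67, q = 418. (Wedge: pb − ps = −17.)
Gain to buyers: £12; to sellers: £5. (They sum to £17.)

Buyers gain £12 per ticket; sellers gain £5 per ticket.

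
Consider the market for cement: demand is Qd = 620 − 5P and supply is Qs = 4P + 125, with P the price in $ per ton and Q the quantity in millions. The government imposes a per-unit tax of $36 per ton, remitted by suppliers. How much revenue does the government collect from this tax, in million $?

Tax revenue = $9540 million.

Without the tax, 620 − 5P = 4P + 125 gives 9P = 495, so P* = $55 and Q* = 345.
With the tax collected from suppliers, supply shifts: Qs = 4(P − 36) + 125.
Solving gives Q = 265 with buyers paying $71 and suppliers receiving $35 (the $36 wedge).
Revenue = t · Q = 36 · 265 = $9540.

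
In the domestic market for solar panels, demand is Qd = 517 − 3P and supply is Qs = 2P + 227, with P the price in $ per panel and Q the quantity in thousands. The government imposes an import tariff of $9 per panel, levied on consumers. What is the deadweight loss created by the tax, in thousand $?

Before the tax: set 517 − 3P = 2P + 227 → P* = $58, Q* = 343.
With the tax collected from consumers, demand (in seller-price terms) shifts: Qd = 517 − 3(P + 9).
Solving gives Q = 332.2 with consumers paying $61.6 and producers receiving $52.6 (the $9 wedge).
Quantity falls by |ΔQ| = |343 − 332.2| = 10.8.
DWL = ½ · t · |ΔQ| = ½ · 9 · 10.8 = $48.6.

Deadweight loss = $48.6 thousand.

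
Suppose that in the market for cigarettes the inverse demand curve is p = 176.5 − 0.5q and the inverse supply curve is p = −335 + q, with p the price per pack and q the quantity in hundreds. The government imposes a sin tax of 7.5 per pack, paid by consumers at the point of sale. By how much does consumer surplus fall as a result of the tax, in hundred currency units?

Inverting to q(p) form: qd = 353 − 2p; qs = p + 335.
Before the tax: set 353 − 2p = p + 335 → p* = 6, q* = 341.
With the tax collected from consumers, demand (in seller-price terms) shifts: qd = 353 − 2(p + 7.5).
New equilibrium: consumers pay 8.5, sellers receive 1, q = 336. (Wedge: pb − ps = 7.5.)
ΔCS is the trapezoid between Q = 336 and Q = 341 of height 2.5: ½ · (341 + 336) · 2.5 = 846.25.

Consumer surplus falls by 846.25 hundred.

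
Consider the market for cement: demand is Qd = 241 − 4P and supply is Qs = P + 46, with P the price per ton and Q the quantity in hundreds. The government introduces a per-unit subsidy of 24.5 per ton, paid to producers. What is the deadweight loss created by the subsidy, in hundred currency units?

Deadweight loss = 240.1 hundred.

Without the subsidy, 241 − 4P = P + 46 gives 5P = 195, so P* = 39 and Q* = 85.
With a per-unit subsidy paid to producers, each receives P + 24.5 per unit sold, so supply becomes Qs = (P + 24.5) + 46.
New equilibrium: buyers pay 34.1, producers receive 58.6, Q = 104.6. (Wedge: Pb − Ps = −24.5.)
Quantity rises by |ΔQ| = |85 − 104.6| = 19.6.
DWL = ½ · t · |ΔQ| = ½ · 24.5 · 19.6 = 240.1.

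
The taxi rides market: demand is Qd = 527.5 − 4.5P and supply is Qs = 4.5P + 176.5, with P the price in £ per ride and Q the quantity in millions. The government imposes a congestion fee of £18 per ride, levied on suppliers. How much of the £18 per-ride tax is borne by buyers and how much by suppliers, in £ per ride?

Buyers bear £9 per ride; suppliers bear £9 per ride.

Without the tax, 527.5 − 4.5P = 4.5P + 176.5 gives 9P = 351, so P* = £39 and Q* = 352.
With the tax collected from suppliers, supply shifts: Qs = 4.5(P − 18) + 176.5.
New equilibrium: buyers pay £48, suppliers receive £30, Q = 311.5. (Wedge: Pb − Ps = 18.)
Burden on buyers: £9; on suppliers: £9. (They sum to £18.)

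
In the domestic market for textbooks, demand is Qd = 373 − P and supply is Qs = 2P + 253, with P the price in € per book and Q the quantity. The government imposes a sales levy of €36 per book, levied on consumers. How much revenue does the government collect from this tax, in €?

Tax revenue = €11124.

Before the tax: set 373 − P = 2P + 253 → P* = €40, Q* = 333.
With the tax collected from consumers, demand (in seller-price terms) shifts: Qd = 373 − (P + 36).
New equilibrium: consumers pay €64, producers receive €28, Q = 309. (Wedge: Pb − Ps = 36.)
Revenue = t · Q = 36 · 309 = €11124.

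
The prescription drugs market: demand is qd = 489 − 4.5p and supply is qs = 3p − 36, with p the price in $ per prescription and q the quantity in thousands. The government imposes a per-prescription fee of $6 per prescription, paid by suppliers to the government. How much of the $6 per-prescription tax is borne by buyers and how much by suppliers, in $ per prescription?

Buyers bear $2.4 per prescription; suppliers bear $3.6 per prescription.

Without the tax, 489 − 4.5p = 3p − 36 gives 7.5p = 525, so p* = $70 and q* = 174.
With the tax collected from suppliers, supply shifts: qs = 3(p − 6) − 36.
New equilibrium: buyers pay $72.4, suppliers receive $66.4, q = 163.2. (Wedge: pb − ps = 6.)
Burden on buyers: $2.4; on suppliers: $3.6. (They sum to $6.)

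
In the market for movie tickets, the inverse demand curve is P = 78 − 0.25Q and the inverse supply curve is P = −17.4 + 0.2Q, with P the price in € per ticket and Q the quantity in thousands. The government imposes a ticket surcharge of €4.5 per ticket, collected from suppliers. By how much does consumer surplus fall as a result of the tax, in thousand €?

Rewrite in direct form: Qd = 312 − 4P and Qs = 5P + 87.
Without the tax, 312 − 4P = 5P + 87 gives 9P = 225, so P* = €25 and Q* = 212.
With the tax collected from suppliers, supply shifts: Qs = 5(P − 4.5) + 87.
New equilibrium: buyers pay €27.5, suppliers receive €23, Q = 202. (Wedge: Pb − Ps = 4.5.)
ΔCS is the trapezoid between Q = 202 and Q = 212 of height €2.5: ½ · (212 + 202) · 2.5 = €517.5.

Consumer surplus falls by €517.5 thousand.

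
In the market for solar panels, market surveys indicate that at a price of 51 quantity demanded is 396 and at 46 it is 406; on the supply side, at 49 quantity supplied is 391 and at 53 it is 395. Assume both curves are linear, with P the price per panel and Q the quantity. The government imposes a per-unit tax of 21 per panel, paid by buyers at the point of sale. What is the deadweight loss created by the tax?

Deadweight loss = 147.

Demand slope: (406 − 396)/(46 − 51) = -2, so Qd = 498 − 2P.
Supply slope: (395 − 391)/(53 − 49) = 1, so Qs = P + 342.
Without the tax, 498 − 2P = P + 342 gives 3P = 156, so P* = 52 and Q* = 394.
With the tax collected from buyers, demand (in seller-price terms) shifts: Qd = 498 − 2(P + 21).
Solving gives Q = 380 with buyers paying 59 and sellers receiving 38 (the 21 wedge).
Quantity falls by |ΔQ| = |394 − 380| = 14.
DWL = ½ · t · |ΔQ| = ½ · 21 · 14 = 147.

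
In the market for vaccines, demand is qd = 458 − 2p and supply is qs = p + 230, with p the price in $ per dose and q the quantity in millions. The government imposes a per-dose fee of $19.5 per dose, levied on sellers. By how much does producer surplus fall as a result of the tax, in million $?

Before the tax: set 458 − 2p = p + 230 → p* = $76, q* = 306.
With the tax collected from sellers, supply shifts: qs = (p − 19.5) + 230.
New equilibrium: buyers pay $82.5, sellers receive $63, q = 293. (Wedge: pb − ps = 19.5.)
ΔPS is the trapezoid between Q = 293 and Q = 306 of height $13: ½ · (306 + 293) · 13 = $3893.5.

Producer surplus falls by $3893.5 million.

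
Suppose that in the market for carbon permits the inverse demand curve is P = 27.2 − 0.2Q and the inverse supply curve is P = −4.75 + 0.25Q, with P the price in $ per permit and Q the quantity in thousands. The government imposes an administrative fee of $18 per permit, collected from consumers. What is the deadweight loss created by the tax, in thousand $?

Deadweight loss = $360 thousand.

Inverting to Q(P) form: Qd = 136 − 5P; Qs = 4P + 19.
Without the tax, 136 − 5P = 4P + 19 gives 9P = 117, so P* = $13 and Q* = 71.
With the tax collected from consumers, demand (in seller-price terms) shifts: Qd = 136 − 5(P + 18).
Solving gives Q = 31 with consumers paying $21 and suppliers receiving $3 (the $18 wedge).
Quantity falls by |ΔQ| = |71 − 31| = 40.
DWL = ½ · t · |ΔQ| = ½ · 18 · 40 = $360.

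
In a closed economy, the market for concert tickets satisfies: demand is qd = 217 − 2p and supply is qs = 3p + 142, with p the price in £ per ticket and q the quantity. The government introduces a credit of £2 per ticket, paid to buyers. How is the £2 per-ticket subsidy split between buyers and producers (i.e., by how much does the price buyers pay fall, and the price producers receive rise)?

Without the subsidy, 217 − 2p = 3p + 142 gives 5p = 75, so p* = £15 and q* = 187.
With a per-unit subsidy paid to buyers, each effectively pays p − 2, so demand becomes qd = 217 − 2(p − 2).
New equilibrium: buyers pay £13.8, producers receive £15.8, q = 189.4. (Wedge: pb − ps = −2.)
Gain to buyers: £1.2; to producers: £0.8. (They sum to £2.)

Buyers gain £1.2 per ticket; producers gain £0.8 per ticket.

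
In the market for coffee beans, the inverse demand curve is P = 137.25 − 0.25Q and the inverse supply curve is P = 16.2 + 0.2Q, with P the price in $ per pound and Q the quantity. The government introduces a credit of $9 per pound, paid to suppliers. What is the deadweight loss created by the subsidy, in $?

Inverting to Q(P) form: Qd = 549 − 4P; Qs = 5P − 81.
Before the subsidy: set 549 − 4P = 5P − 81 → P* = $70, Q* = 269.
With a per-unit subsidy paid to suppliers, each receives P + 9 per unit sold, so supply becomes Qs = 5(P + 9) − 81.
New equilibrium: consumers pay $65, suppliers receive $74, Q = 289. (Wedge: Pb − Ps = −9.)
Quantity rises by |ΔQ| = |269 − 289| = 20.
DWL = ½ · t · |ΔQ| = ½ · 9 · 20 = $90.

Deadweight loss = $90.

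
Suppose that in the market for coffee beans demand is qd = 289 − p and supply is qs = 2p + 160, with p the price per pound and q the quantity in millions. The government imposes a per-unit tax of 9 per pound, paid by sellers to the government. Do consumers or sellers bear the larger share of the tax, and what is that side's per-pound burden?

Before the tax: set 289 − p = 2p + 160 → p* = 43, q* = 246.
With the tax collected from sellers, supply shifts: qs = 2(p − 9) + 160.
New equilibrium: consumers pay 49, sellers receive 40, q = 240. (Wedge: pb − ps = 9.)
Per-pound burden: consumers 6, sellers 3.
Consumers take the larger share because demand is less price-elastic here (demand slope 1 vs supply slope 2).

Consumers bear the larger share: 6 per pound.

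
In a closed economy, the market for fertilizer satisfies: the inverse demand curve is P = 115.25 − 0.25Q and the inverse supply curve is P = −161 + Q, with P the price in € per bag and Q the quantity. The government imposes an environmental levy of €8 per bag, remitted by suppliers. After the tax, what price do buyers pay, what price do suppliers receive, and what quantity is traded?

Buyers pay €61.6; suppliers receive €53.6; quantity = 214.6.

Rewrite in direct form: Qd = 461 − 4P and Qs = P + 161.
Without the tax, 461 − 4P = P + 161 gives 5P = 300, so P* = €60 and Q* = 221.
With the tax collected from suppliers, supply shifts: Qs = (P − 8) + 161.
New equilibrium: buyers pay €61.6, suppliers receive €53.6, Q = 214.6. (Wedge: Pb − Ps = 8.)
The less price-elastic side of the market bears the larger share of a per-unit tax.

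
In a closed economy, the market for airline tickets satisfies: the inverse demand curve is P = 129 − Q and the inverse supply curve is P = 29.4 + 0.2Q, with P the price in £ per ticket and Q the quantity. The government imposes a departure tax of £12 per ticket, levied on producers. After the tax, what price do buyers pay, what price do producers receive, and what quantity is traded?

Rewrite in direct form: Qd = 129 − P and Qs = 5P − 147.
Without the tax, 129 − P = 5P − 147 gives 6P = 276, so P* = £46 and Q* = 83.
With the tax collected from producers, supply shifts: Qs = 5(P − 12) − 147.
Solving gives Q = 73 with buyers paying £56 and producers receiving £44 (the £12 wedge).
The less price-elastic side of the market bears the larger share of a per-unit tax.

Buyers pay £56; producers receive £44; quantity = 73.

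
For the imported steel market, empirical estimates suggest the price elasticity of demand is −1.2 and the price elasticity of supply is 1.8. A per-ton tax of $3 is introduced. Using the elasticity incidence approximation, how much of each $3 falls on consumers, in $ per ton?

Incidence ratio: consumers' share ≈ εs / (εs + |εd|) = 1.8 / (1.8 + 1.2) = 0.6.
So consumers bear ≈ 0.6 × $3 = $1.8; suppliers bear $1.2.

Consumers bear ≈ $1.8 per ton.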